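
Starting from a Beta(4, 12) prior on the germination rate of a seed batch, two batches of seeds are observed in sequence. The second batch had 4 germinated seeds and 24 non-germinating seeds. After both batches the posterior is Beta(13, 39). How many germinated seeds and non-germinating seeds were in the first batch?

5 germinated seeds and 3 non-germinating seeds

Sequential conjugate updates are equivalent to a single update on the pooled data, so total successes = posterior α − prior α and total failures = posterior β − prior β.
Total across both batches: 13−4=9 germinated seeds, 39−12=27 non-germinating seeds.
Subtract the second batch: 9−4=5 germinated seeds and 27−24=3 non-germinating seeds.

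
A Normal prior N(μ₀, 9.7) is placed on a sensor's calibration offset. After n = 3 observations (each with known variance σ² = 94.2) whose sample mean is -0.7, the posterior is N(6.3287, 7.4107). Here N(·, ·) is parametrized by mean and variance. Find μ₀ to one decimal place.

The posterior mean is a precision-weighted average: μ_n = (τ₀μ₀ + τ_data·x̄)/(τ₀+τ_data), with τ₀=1/σ₀² and τ_data=n/σ².
Here τ₀ = 1/9.7 = 0.103093 and τ_data = 3/94.2 = 0.031847, so τ_n = 0.134940.
Rearranging for μ₀: μ₀ = (μ_n·τ_n − τ_data·x̄)/τ₀ = (6.3287·0.134940 − 0.031847·-0.7) / 0.103093 = 0.876288/0.103093 ≈ 8.5.

μ₀ = 8.5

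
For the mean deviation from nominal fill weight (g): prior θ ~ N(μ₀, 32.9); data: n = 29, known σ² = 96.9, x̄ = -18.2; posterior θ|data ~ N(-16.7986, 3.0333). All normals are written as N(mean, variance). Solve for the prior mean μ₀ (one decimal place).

μ₀ = -3.0

The posterior mean is a precision-weighted average: μ_n = (τ₀μ₀ + τ_data·x̄)/(τ₀+τ_data), with τ₀=1/σ₀² and τ_data=n/σ².
Here τ₀ = 1/32.9 = 0.030395 and τ_data = 29/96.9 = 0.299278, so τ_n = 0.329673.
Rearranging for μ₀: μ₀ = (μ_n·τ_n − τ_data·x̄)/τ₀ = (-16.7986·0.329673 − 0.299278·-18.2) / 0.030395 = -0.091185/0.030395 ≈ -3.0.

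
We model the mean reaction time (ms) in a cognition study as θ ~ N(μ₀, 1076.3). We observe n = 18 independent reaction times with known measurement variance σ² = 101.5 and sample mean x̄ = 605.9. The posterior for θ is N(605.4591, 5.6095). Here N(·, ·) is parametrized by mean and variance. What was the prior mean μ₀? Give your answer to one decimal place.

μ₀ = 521.3

The posterior mean is a precision-weighted average: μ_n = (τ₀μ₀ + τ_data·x̄)/(τ₀+τ_data), with τ₀=1/σ₀² and τ_data=n/σ².
Here τ₀ = 1/1076.3 = 0.000929 and τ_data = 18/101.5 = 0.177340, so τ_n = 0.178269.
Rearranging for μ₀: μ₀ = (μ_n·τ_n − τ_data·x̄)/τ₀ = (605.4591·0.178269 − 0.177340·605.9) / 0.000929 = 0.484282/0.000929 ≈ 521.3.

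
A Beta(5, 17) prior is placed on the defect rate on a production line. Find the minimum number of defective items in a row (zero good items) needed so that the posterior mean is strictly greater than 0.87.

k = 109

After k defective items and 0 good items the posterior is Beta(5+k, 17), with mean (5+k)/(5+17+k).
Set (5+k)/(22+k) > 0.87 and solve: k > (0.87·22 − 5)/(1 − 0.87) = 108.769.
The smallest integer exceeding 108.769 is 109.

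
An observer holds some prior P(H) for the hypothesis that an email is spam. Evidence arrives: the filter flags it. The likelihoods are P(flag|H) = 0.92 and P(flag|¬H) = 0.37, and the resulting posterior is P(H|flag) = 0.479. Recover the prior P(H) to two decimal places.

In odds form, posterior odds = prior odds × likelihood ratio, so prior odds = posterior odds ÷ LR.
Posterior odds = 0.479/(1−0.479) = 0.9194. LR = 0.92/0.37 = 2.4865.
Prior odds = 0.9194/2.4865 = 0.3698, so P(H) = 0.3698/(1+0.3698) ≈ 0.27.

P(H) = 0.27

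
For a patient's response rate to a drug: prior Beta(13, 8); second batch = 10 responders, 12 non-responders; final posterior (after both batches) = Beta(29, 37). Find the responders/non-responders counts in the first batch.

Because Beta–binomial updating is additive in the counts, the combined data contributed (α_post−α_prior, β_post−β_prior) successes and failures.
Total across both batches: 29−13=16 responders, 37−8=29 non-responders.
Subtract the second batch: 16−10=6 responders and 29−12=17 non-responders.

6 responders and 17 non-responders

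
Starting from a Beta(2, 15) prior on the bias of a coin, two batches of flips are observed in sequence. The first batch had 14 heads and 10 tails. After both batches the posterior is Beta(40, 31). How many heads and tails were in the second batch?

Because Beta–binomial updating is additive in the counts, the combined data contributed (α_post−α_prior, β_post−β_prior) successes and failures.
Total across both batches: 40−2=38 heads, 31−15=16 tails.
Subtract the first batch: 38−14=24 heads and 16−10=6 tails.

24 heads and 6 tails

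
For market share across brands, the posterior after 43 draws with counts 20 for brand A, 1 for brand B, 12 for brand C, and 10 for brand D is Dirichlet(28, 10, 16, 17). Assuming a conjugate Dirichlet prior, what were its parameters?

For a Dirichlet(α) prior with multinomial counts c, the posterior is Dirichlet(α + c) componentwise.
Subtract each count from the matching posterior parameter: 28−20=8, 10−1=9, 16−12=4, 17−10=7.

Dirichlet(8, 9, 4, 7)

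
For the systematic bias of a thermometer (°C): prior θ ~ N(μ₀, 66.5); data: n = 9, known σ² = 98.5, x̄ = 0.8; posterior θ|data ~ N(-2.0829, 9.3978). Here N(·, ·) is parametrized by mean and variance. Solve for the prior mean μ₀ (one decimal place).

With known observation variance, the Normal–Normal posterior has precision τ_n = τ₀ + n/σ² and mean μ_n = (τ₀μ₀ + (n/σ²)x̄)/τ_n.
Here τ₀ = 1/66.5 = 0.015038 and τ_data = 9/98.5 = 0.091371, so τ_n = 0.106409.
Rearranging for μ₀: μ₀ = (μ_n·τ_n − τ_data·x̄)/τ₀ = (-2.0829·0.106409 − 0.091371·0.8) / 0.015038 = -0.294736/0.015038 ≈ -19.6.

μ₀ = -19.6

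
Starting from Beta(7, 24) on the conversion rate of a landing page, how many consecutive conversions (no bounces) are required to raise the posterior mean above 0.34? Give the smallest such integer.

k = 6

After k conversions and 0 bounces the posterior is Beta(7+k, 24), with mean (7+k)/(7+24+k).
Set (7+k)/(31+k) > 0.34 and solve: k > (0.34·31 − 7)/(1 − 0.34) = 5.364.
The smallest integer exceeding 5.364 is 6.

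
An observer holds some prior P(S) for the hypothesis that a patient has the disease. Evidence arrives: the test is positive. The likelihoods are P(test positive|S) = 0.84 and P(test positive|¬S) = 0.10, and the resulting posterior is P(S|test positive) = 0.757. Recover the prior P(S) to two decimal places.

P(S) = 0.27

In odds form, posterior odds = prior odds × likelihood ratio, so prior odds = posterior odds ÷ LR.
Posterior odds = 0.757/(1−0.757) = 3.1152. LR = 0.84/0.10 = 8.4000.
Prior odds = 3.1152/8.4000 = 0.3709, so P(S) = 0.3709/(1+0.3709) ≈ 0.27.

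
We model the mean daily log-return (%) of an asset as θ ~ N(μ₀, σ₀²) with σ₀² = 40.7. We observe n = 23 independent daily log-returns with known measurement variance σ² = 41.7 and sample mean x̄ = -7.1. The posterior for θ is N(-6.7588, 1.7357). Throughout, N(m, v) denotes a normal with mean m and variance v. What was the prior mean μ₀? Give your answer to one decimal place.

μ₀ = 0.9

With known observation variance, the Normal–Normal posterior has precision τ_n = τ₀ + n/σ² and mean μ_n = (τ₀μ₀ + (n/σ²)x̄)/τ_n.
Here τ₀ = 1/40.7 = 0.024570 and τ_data = 23/41.7 = 0.551559, so τ_n = 0.576129.
Rearranging for μ₀: μ₀ = (μ_n·τ_n − τ_data·x̄)/τ₀ = (-6.7588·0.576129 − 0.551559·-7.1) / 0.024570 = 0.022128/0.024570 ≈ 0.9.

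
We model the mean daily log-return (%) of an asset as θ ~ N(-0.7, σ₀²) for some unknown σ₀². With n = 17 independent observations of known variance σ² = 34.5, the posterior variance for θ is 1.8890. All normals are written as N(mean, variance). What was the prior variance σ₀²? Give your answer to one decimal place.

For the Normal–Normal model with known σ², precisions add: τ_n = τ₀ + n/σ².
So 1/σ₀² = 1/1.8890 − 17/34.5 = 0.529381 − 0.492754 = 0.036627.
Hence σ₀² = 1/0.036627 ≈ 27.3.

σ₀² = 27.3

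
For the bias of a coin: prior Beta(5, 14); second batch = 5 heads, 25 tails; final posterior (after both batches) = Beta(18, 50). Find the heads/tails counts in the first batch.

Because Beta–binomial updating is additive in the counts, the combined data contributed (α_post−α_prior, β_post−β_prior) successes and failures.
Total across both batches: 18−5=13 heads, 50−14=36 tails.
Subtract the second batch: 13−5=8 heads and 36−25=11 tails.

8 heads and 11 tails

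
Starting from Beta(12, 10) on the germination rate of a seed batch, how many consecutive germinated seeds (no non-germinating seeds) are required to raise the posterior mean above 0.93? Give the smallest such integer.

After k germinated seeds and 0 non-germinating seeds the posterior is Beta(12+k, 10), with mean (12+k)/(12+10+k).
Set (12+k)/(22+k) > 0.93 and solve: k > (0.93·22 − 12)/(1 − 0.93) = 120.857.
The smallest integer exceeding 120.857 is 121.

k = 121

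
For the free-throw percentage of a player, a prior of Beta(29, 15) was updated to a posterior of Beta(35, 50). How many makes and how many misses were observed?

A Beta(a, b) prior with s successes and f failures in binomial data gives a Beta(a+s, b+f) posterior.
So s = 35 − 29 = 6 and f = 50 − 15 = 35.

6 makes and 35 misses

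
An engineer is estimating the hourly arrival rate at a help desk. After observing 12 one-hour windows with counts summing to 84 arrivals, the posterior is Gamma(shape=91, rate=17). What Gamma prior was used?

Gamma(shape=7, rate=5)

A Gamma(α, β) prior (rate parametrization) on a Poisson rate with n observations summing to S gives posterior Gamma(α+S, β+n).
So α = 91 − 84 = 7 and β = 17 − 12 = 5.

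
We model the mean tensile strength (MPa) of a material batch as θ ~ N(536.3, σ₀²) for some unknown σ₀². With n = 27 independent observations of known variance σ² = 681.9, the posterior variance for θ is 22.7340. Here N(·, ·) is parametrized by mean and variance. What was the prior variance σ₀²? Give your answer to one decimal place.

Posterior precision equals prior precision plus data precision: 1/σ_n² = 1/σ₀² + n/σ².
So 1/σ₀² = 1/22.7340 − 27/681.9 = 0.043987 − 0.039595 = 0.004392.
Hence σ₀² = 1/0.004392 ≈ 227.7.

σ₀² = 227.7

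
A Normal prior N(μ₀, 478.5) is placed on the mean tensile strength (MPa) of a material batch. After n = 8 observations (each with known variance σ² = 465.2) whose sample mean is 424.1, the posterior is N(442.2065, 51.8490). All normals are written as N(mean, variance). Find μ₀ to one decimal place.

μ₀ = 591.2

With known observation variance, the Normal–Normal posterior has precision τ_n = τ₀ + n/σ² and mean μ_n = (τ₀μ₀ + (n/σ²)x̄)/τ_n.
Here τ₀ = 1/478.5 = 0.002090 and τ_data = 8/465.2 = 0.017197, so τ_n = 0.019287.
Rearranging for μ₀: μ₀ = (μ_n·τ_n − τ_data·x̄)/τ₀ = (442.2065·0.019287 − 0.017197·424.1) / 0.002090 = 1.235589/0.002090 ≈ 591.2.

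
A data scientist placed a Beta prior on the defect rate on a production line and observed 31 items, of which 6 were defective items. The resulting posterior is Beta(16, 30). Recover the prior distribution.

Under Beta–binomial conjugacy the posterior parameters are (α+s, β+f).
Subtract the data counts: 16−6=10, 30−25=5.

Beta(10, 5)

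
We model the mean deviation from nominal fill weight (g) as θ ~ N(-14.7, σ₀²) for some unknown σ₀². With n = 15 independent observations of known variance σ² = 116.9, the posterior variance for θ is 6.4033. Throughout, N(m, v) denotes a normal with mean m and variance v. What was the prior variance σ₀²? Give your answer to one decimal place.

σ₀² = 35.9

For the Normal–Normal model with known σ², precisions add: τ_n = τ₀ + n/σ².
So 1/σ₀² = 1/6.4033 − 15/116.9 = 0.156169 − 0.128315 = 0.027854.
Hence σ₀² = 1/0.027854 ≈ 35.9.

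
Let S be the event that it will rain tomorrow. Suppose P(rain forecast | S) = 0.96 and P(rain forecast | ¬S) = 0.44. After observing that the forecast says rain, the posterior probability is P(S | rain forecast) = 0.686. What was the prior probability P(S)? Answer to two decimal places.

Bayes' rule in odds form gives O(S|E) = O(S)·[P(E|S)/P(E|¬S)], hence O(S) = O(S|E)/LR.
Posterior odds = 0.686/(1−0.686) = 2.1847. LR = 0.96/0.44 = 2.1818.
Prior odds = 2.1847/2.1818 = 1.0013, so P(S) = 1.0013/(1+1.0013) ≈ 0.50.

P(S) = 0.50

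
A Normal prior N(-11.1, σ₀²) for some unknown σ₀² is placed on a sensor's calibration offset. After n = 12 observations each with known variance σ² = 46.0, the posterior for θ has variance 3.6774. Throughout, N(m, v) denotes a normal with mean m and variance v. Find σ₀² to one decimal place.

σ₀² = 90.4

For the Normal–Normal model with known σ², precisions add: τ_n = τ₀ + n/σ².
So 1/σ₀² = 1/3.6774 − 12/46.0 = 0.271931 − 0.260870 = 0.011061.
Hence σ₀² = 1/0.011061 ≈ 90.4.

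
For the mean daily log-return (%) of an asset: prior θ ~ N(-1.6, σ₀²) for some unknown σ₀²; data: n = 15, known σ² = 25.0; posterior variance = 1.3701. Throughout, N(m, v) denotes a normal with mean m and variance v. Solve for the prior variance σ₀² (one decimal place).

σ₀² = 7.7

Posterior precision equals prior precision plus data precision: 1/σ_n² = 1/σ₀² + n/σ².
So 1/σ₀² = 1/1.3701 − 15/25.0 = 0.729874 − 0.600000 = 0.129874.
Hence σ₀² = 1/0.129874 ≈ 7.7.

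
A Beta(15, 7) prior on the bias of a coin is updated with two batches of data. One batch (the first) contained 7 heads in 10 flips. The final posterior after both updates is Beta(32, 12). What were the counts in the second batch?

10 heads and 2 tails

Sequential conjugate updates are equivalent to a single update on the pooled data, so total successes = posterior α − prior α and total failures = posterior β − prior β.
Total across both batches: 32−15=17 heads, 12−7=5 tails.
Subtract the first batch: 17−7=10 heads and 5−3=2 tails.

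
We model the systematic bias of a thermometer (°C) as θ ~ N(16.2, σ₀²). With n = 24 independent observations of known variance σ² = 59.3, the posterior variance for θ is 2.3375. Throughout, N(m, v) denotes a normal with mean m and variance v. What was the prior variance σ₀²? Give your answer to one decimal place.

σ₀² = 43.3

Posterior precision equals prior precision plus data precision: 1/σ_n² = 1/σ₀² + n/σ².
So 1/σ₀² = 1/2.3375 − 24/59.3 = 0.427807 − 0.404722 = 0.023085.
Hence σ₀² = 1/0.023085 ≈ 43.3.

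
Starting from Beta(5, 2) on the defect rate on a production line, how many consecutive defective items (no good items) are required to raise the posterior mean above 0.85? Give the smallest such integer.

k = 7

After k defective items and 0 good items the posterior is Beta(5+k, 2), with mean (5+k)/(5+2+k).
Set (5+k)/(7+k) > 0.85 and solve: k > (0.85·7 − 5)/(1 − 0.85) = 6.333.
The smallest integer exceeding 6.333 is 7.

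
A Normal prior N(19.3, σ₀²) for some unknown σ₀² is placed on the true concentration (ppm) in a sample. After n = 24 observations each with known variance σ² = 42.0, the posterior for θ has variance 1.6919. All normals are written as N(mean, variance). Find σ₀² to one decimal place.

σ₀² = 51.0

Posterior precision equals prior precision plus data precision: 1/σ_n² = 1/σ₀² + n/σ².
So 1/σ₀² = 1/1.6919 − 24/42.0 = 0.591051 − 0.571429 = 0.019622.
Hence σ₀² = 1/0.019622 ≈ 51.0.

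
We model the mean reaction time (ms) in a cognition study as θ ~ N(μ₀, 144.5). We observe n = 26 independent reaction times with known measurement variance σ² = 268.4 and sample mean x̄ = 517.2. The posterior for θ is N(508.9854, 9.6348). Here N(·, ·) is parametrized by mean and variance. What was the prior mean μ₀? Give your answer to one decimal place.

The posterior mean is a precision-weighted average: μ_n = (τ₀μ₀ + τ_data·x̄)/(τ₀+τ_data), with τ₀=1/σ₀² and τ_data=n/σ².
Here τ₀ = 1/144.5 = 0.006920 and τ_data = 26/268.4 = 0.096870, so τ_n = 0.103790.
Rearranging for μ₀: μ₀ = (μ_n·τ_n − τ_data·x̄)/τ₀ = (508.9854·0.103790 − 0.096870·517.2) / 0.006920 = 2.726431/0.006920 ≈ 394.0.

μ₀ = 394.0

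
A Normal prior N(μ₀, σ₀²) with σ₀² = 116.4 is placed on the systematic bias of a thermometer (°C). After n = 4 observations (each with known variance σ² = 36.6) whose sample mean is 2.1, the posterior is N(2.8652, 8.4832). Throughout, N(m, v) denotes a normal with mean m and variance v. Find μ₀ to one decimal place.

μ₀ = 12.6

With known observation variance, the Normal–Normal posterior has precision τ_n = τ₀ + n/σ² and mean μ_n = (τ₀μ₀ + (n/σ²)x̄)/τ_n.
Here τ₀ = 1/116.4 = 0.008591 and τ_data = 4/36.6 = 0.109290, so τ_n = 0.117881.
Rearranging for μ₀: μ₀ = (μ_n·τ_n − τ_data·x̄)/τ₀ = (2.8652·0.117881 − 0.109290·2.1) / 0.008591 = 0.108244/0.008591 ≈ 12.6.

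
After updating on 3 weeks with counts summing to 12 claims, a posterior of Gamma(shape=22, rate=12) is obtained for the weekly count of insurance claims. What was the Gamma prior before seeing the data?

Gamma(shape=10, rate=9)

A Gamma(α, β) prior (rate parametrization) on a Poisson rate with n observations summing to S gives posterior Gamma(α+S, β+n).
So α = 22 − 12 = 10 and β = 12 − 3 = 9.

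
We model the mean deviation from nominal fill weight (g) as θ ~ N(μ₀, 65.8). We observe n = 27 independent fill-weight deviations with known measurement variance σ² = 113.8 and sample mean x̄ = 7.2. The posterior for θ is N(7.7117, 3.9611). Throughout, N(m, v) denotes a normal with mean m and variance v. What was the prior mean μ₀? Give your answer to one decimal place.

With known observation variance, the Normal–Normal posterior has precision τ_n = τ₀ + n/σ² and mean μ_n = (τ₀μ₀ + (n/σ²)x̄)/τ_n.
Here τ₀ = 1/65.8 = 0.015198 and τ_data = 27/113.8 = 0.237258, so τ_n = 0.252456.
Rearranging for μ₀: μ₀ = (μ_n·τ_n − τ_data·x̄)/τ₀ = (7.7117·0.252456 − 0.237258·7.2) / 0.015198 = 0.238607/0.015198 ≈ 15.7.

μ₀ = 15.7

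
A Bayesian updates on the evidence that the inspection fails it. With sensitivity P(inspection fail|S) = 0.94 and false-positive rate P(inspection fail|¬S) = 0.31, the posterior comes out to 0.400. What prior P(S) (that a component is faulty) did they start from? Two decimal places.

P(S) = 0.18

Bayes' rule in odds form gives O(S|E) = O(S)·[P(E|S)/P(E|¬S)], hence O(S) = O(S|E)/LR.
Posterior odds = 0.400/(1−0.400) = 0.6667. LR = 0.94/0.31 = 3.0323.
Prior odds = 0.6667/3.0323 = 0.2199, so P(S) = 0.2199/(1+0.2199) ≈ 0.18.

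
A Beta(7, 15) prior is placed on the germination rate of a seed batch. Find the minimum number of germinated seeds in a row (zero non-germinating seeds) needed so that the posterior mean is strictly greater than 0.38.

After k germinated seeds and 0 non-germinating seeds the posterior is Beta(7+k, 15), with mean (7+k)/(7+15+k).
Set (7+k)/(22+k) > 0.38 and solve: k > (0.38·22 − 7)/(1 − 0.38) = 2.194.
The smallest integer exceeding 2.194 is 3.

k = 3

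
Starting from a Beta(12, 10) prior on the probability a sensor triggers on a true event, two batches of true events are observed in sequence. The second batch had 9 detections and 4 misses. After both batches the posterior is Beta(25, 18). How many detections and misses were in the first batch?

Because Beta–binomial updating is additive in the counts, the combined data contributed (α_post−α_prior, β_post−β_prior) successes and failures.
Total across both batches: 25−12=13 detections, 18−10=8 misses.
Subtract the second batch: 13−9=4 detections and 8−4=4 misses.

4 detections and 4 misses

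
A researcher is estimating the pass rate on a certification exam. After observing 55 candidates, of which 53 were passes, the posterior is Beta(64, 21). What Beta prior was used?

Under Beta–binomial conjugacy the posterior parameters are (α+s, β+f).
Subtract the data counts: 64−53=11, 21−2=19.

Beta(11, 19)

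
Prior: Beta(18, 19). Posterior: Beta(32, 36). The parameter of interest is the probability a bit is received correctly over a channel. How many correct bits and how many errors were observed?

14 correct bits and 17 errors

A Beta(α, β) prior with s successes and f failures in binomial data gives a Beta(α+s, β+f) posterior.
So s = 32 − 18 = 14 and f = 36 − 19 = 17.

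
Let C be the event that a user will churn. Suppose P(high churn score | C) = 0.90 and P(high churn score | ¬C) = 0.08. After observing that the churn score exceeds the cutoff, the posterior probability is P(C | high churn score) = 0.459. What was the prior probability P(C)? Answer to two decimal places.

In odds form, posterior odds = prior odds × likelihood ratio, so prior odds = posterior odds ÷ LR.
Posterior odds = 0.459/(1−0.459) = 0.8484. LR = 0.90/0.08 = 11.2500.
Prior odds = 0.8484/11.2500 = 0.0754, so P(C) = 0.0754/(1+0.0754) ≈ 0.07.

P(C) = 0.07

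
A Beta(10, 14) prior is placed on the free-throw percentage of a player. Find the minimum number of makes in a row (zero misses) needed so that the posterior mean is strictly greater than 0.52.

After k makes and 0 misses the posterior is Beta(10+k, 14), with mean (10+k)/(10+14+k).
Set (10+k)/(24+k) > 0.52 and solve: k > (0.52·24 − 10)/(1 − 0.52) = 5.167.
The smallest integer exceeding 5.167 is 6, and checking k=6: (16)/(30) = 0.5333 > 0.52.

k = 6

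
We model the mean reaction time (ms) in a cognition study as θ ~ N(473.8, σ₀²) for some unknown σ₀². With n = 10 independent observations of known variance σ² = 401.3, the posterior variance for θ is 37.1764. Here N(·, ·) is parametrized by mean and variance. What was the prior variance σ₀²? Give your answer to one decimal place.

For the Normal–Normal model with known σ², precisions add: τ_n = τ₀ + n/σ².
So 1/σ₀² = 1/37.1764 − 10/401.3 = 0.026899 − 0.024919 = 0.001980.
Hence σ₀² = 1/0.001980 ≈ 505.1.

σ₀² = 505.1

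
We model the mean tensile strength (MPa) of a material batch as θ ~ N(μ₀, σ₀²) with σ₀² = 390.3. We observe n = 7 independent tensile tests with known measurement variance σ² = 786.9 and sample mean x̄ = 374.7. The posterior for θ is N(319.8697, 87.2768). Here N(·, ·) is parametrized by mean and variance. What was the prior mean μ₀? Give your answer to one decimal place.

μ₀ = 129.5

The posterior mean is a precision-weighted average: μ_n = (τ₀μ₀ + τ_data·x̄)/(τ₀+τ_data), with τ₀=1/σ₀² and τ_data=n/σ².
Here τ₀ = 1/390.3 = 0.002562 and τ_data = 7/786.9 = 0.008896, so τ_n = 0.011458.
Rearranging for μ₀: μ₀ = (μ_n·τ_n − τ_data·x̄)/τ₀ = (319.8697·0.011458 − 0.008896·374.7) / 0.002562 = 0.331736/0.002562 ≈ 129.5.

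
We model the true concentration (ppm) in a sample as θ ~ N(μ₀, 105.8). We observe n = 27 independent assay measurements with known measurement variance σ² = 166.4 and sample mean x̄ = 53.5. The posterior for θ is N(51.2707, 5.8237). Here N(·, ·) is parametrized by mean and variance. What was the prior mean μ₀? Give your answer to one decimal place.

The posterior mean is a precision-weighted average: μ_n = (τ₀μ₀ + τ_data·x̄)/(τ₀+τ_data), with τ₀=1/σ₀² and τ_data=n/σ².
Here τ₀ = 1/105.8 = 0.009452 and τ_data = 27/166.4 = 0.162260, so τ_n = 0.171712.
Rearranging for μ₀: μ₀ = (μ_n·τ_n − τ_data·x̄)/τ₀ = (51.2707·0.171712 − 0.162260·53.5) / 0.009452 = 0.122884/0.009452 ≈ 13.0.

μ₀ = 13.0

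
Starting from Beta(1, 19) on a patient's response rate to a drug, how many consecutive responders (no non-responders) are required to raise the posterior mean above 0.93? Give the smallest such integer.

k = 252

After k responders and 0 non-responders the posterior is Beta(1+k, 19), with mean (1+k)/(1+19+k).
Set (1+k)/(20+k) > 0.93 and solve: k > (0.93·20 − 1)/(1 − 0.93) = 251.429.
The smallest integer exceeding 251.429 is 252.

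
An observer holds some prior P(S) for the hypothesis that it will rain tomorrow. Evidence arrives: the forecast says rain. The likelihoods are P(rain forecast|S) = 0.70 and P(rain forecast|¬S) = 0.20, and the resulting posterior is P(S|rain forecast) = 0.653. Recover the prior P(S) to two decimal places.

In odds form, posterior odds = prior odds × likelihood ratio, so prior odds = posterior odds ÷ LR.
Posterior odds = 0.653/(1−0.653) = 1.8818. LR = 0.70/0.20 = 3.5000.
Prior odds = 1.8818/3.5000 = 0.5377, so P(S) = 0.5377/(1+0.5377) ≈ 0.35.

P(S) = 0.35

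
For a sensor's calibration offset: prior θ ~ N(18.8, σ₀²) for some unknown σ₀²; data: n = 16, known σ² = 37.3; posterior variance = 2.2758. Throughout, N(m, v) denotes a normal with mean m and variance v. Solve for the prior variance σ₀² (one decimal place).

For the Normal–Normal model with known σ², precisions add: τ_n = τ₀ + n/σ².
So 1/σ₀² = 1/2.2758 − 16/37.3 = 0.439406 − 0.428954 = 0.010452.
Hence σ₀² = 1/0.010452 ≈ 95.7.

σ₀² = 95.7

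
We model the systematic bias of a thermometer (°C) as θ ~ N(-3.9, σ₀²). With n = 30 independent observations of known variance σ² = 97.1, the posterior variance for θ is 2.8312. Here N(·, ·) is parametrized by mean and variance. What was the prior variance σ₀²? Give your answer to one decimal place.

σ₀² = 22.6

Posterior precision equals prior precision plus data precision: 1/σ_n² = 1/σ₀² + n/σ².
So 1/σ₀² = 1/2.8312 − 30/97.1 = 0.353207 − 0.308960 = 0.044247.
Hence σ₀² = 1/0.044247 ≈ 22.6.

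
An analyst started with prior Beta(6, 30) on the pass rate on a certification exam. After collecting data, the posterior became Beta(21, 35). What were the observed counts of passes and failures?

15 passes and 5 failures

Beta is conjugate to the binomial likelihood: posterior = Beta(α+s, β+f).
So s = 21 − 6 = 15 and f = 35 − 30 = 5.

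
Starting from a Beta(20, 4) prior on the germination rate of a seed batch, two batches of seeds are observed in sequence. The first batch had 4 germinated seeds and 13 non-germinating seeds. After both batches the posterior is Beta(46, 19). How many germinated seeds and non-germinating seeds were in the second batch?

22 germinated seeds and 2 non-germinating seeds

Sequential conjugate updates are equivalent to a single update on the pooled data, so total successes = posterior α − prior α and total failures = posterior β − prior β.
Total across both batches: 46−20=26 germinated seeds, 19−4=15 non-germinating seeds.
Subtract the first batch: 26−4=22 germinated seeds and 15−13=2 non-germinating seeds.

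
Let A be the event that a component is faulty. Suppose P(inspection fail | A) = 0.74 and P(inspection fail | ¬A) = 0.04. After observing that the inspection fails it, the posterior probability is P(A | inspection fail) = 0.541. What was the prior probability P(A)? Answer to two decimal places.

In odds form, posterior odds = prior odds × likelihood ratio, so prior odds = posterior odds ÷ LR.
Posterior odds = 0.541/(1−0.541) = 1.1786. LR = 0.74/0.04 = 18.5000.
Prior odds = 1.1786/18.5000 = 0.0637, so P(A) = 0.0637/(1+0.0637) ≈ 0.06.

P(A) = 0.06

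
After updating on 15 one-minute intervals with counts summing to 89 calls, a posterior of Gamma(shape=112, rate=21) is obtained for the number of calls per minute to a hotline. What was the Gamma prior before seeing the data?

Gamma(shape=23, rate=6)

A Gamma(α, β) prior (rate parametrization) on a Poisson rate with n observations summing to S gives posterior Gamma(α+S, β+n).
So α = 112 − 89 = 23 and β = 21 − 15 = 6.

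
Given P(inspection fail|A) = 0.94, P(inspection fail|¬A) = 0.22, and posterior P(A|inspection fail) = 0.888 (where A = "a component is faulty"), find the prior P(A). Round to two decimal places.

P(A) = 0.65

Bayes' rule in odds form gives O(A|E) = O(A)·[P(E|A)/P(E|¬A)], hence O(A) = O(A|E)/LR.
Posterior odds = 0.888/(1−0.888) = 7.9286. LR = 0.94/0.22 = 4.2727.
Prior odds = 7.9286/4.2727 = 1.8556, so P(A) = 1.8556/(1+1.8556) ≈ 0.65.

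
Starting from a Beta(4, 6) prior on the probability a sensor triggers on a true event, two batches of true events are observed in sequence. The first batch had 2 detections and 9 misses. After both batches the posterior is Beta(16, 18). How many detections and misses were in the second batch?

10 detections and 3 misses

Sequential conjugate updates are equivalent to a single update on the pooled data, so total successes = posterior α − prior α and total failures = posterior β − prior β.
Total across both batches: 16−4=12 detections, 18−6=12 misses.
Subtract the first batch: 12−2=10 detections and 12−9=3 misses.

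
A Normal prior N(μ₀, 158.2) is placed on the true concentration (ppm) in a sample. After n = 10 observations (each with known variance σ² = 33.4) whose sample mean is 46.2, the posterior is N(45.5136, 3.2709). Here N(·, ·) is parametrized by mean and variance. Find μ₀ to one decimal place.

The posterior mean is a precision-weighted average: μ_n = (τ₀μ₀ + τ_data·x̄)/(τ₀+τ_data), with τ₀=1/σ₀² and τ_data=n/σ².
Here τ₀ = 1/158.2 = 0.006321 and τ_data = 10/33.4 = 0.299401, so τ_n = 0.305722.
Rearranging for μ₀: μ₀ = (μ_n·τ_n − τ_data·x̄)/τ₀ = (45.5136·0.305722 − 0.299401·46.2) / 0.006321 = 0.082183/0.006321 ≈ 13.0.

μ₀ = 13.0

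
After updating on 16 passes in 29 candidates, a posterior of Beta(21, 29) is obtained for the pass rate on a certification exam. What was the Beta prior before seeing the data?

Beta(5, 16)

Under Beta–binomial conjugacy the posterior parameters are (α+s, β+f).
So α = 21 − 16 = 5 and β = 29 − 13 = 16.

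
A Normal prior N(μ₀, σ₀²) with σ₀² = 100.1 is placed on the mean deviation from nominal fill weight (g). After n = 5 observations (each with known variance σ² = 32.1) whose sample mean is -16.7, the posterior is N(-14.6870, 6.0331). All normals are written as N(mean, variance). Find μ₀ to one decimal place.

With known observation variance, the Normal–Normal posterior has precision τ_n = τ₀ + n/σ² and mean μ_n = (τ₀μ₀ + (n/σ²)x̄)/τ_n.
Here τ₀ = 1/100.1 = 0.009990 and τ_data = 5/32.1 = 0.155763, so τ_n = 0.165753.
Rearranging for μ₀: μ₀ = (μ_n·τ_n − τ_data·x̄)/τ₀ = (-14.6870·0.165753 − 0.155763·-16.7) / 0.009990 = 0.166828/0.009990 ≈ 16.7.

μ₀ = 16.7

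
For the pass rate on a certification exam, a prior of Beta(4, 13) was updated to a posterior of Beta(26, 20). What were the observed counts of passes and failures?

A Beta(α, β) prior with s successes and f failures in binomial data gives a Beta(α+s, β+f) posterior.
So s = 26 − 4 = 22 and f = 20 − 13 = 7.

22 passes and 7 failures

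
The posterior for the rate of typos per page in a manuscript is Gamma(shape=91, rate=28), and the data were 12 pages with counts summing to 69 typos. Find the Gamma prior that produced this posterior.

A Gamma(α, β) prior (rate parametrization) on a Poisson rate with n observations summing to S gives posterior Gamma(α+S, β+n).
So α = 91 − 69 = 22 and β = 28 − 12 = 16.

Gamma(shape=22, rate=16)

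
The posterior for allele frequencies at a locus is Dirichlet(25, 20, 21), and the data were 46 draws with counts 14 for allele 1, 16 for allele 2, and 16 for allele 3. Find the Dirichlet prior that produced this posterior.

For a Dirichlet(α) prior with multinomial counts c, the posterior is Dirichlet(α + c) componentwise.
Subtract each count from the matching posterior parameter: 25−14=11, 20−16=4, 21−16=5.

Dirichlet(11, 4, 5)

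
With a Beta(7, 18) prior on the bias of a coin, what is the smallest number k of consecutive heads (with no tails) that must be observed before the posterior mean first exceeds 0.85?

After k heads and 0 tails the posterior is Beta(7+k, 18), with mean (7+k)/(7+18+k).
Set (7+k)/(25+k) > 0.85 and solve: k > (0.85·25 − 7)/(1 − 0.85) = 95.000.
The smallest integer exceeding 95.000 is 96, and checking k=96: (103)/(121) = 0.8512 > 0.85.

k = 96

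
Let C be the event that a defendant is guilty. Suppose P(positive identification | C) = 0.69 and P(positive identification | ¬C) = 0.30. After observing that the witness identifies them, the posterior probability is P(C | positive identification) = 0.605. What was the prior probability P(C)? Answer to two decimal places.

P(C) = 0.40

Bayes' rule in odds form gives O(C|E) = O(C)·[P(E|C)/P(E|¬C)], hence O(C) = O(C|E)/LR.
Posterior odds = 0.605/(1−0.605) = 1.5316. LR = 0.69/0.30 = 2.3000.
Prior odds = 1.5316/2.3000 = 0.6659, so P(C) = 0.6659/(1+0.6659) ≈ 0.40.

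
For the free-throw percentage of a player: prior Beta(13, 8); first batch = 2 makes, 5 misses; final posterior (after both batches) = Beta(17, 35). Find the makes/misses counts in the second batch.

2 makes and 22 misses

Because Beta–binomial updating is additive in the counts, the combined data contributed (α_post−α_prior, β_post−β_prior) successes and failures.
Total across both batches: 17−13=4 makes, 35−8=27 misses.
Subtract the first batch: 4−2=2 makes and 27−5=22 misses.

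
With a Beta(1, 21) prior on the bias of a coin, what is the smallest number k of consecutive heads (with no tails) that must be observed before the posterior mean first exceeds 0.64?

k = 37

After k heads and 0 tails the posterior is Beta(1+k, 21), with mean (1+k)/(1+21+k).
Set (1+k)/(22+k) > 0.64 and solve: k > (0.64·22 − 1)/(1 − 0.64) = 36.333.
The smallest integer exceeding 36.333 is 37.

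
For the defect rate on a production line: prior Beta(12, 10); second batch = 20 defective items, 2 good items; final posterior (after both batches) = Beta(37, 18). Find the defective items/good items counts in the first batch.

Sequential conjugate updates are equivalent to a single update on the pooled data, so total successes = posterior α − prior α and total failures = posterior β − prior β.
Total across both batches: 37−12=25 defective items, 18−10=8 good items.
Subtract the second batch: 25−20=5 defective items and 8−2=6 good items.

5 defective items and 6 good items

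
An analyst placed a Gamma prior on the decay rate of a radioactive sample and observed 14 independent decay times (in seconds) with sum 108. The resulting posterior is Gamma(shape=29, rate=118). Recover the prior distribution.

Gamma–exponential conjugacy: posterior shape = α + n, posterior rate = β + Σtᵢ.
So α = 29 − 14 = 15 and β = 118 − 108 = 10.

Gamma(shape=15, rate=10)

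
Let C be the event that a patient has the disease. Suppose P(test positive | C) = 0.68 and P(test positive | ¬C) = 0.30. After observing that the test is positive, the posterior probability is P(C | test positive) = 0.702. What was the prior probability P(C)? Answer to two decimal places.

In odds form, posterior odds = prior odds × likelihood ratio, so prior odds = posterior odds ÷ LR.
Posterior odds = 0.702/(1−0.702) = 2.3557. LR = 0.68/0.30 = 2.2667.
Prior odds = 2.3557/2.2667 = 1.0393, so P(C) = 1.0393/(1+1.0393) ≈ 0.51.

P(C) = 0.51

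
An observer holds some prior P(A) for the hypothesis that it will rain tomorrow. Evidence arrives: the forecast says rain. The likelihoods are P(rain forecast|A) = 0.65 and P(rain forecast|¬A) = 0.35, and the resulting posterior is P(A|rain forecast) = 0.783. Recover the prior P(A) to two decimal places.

Bayes' rule in odds form gives O(A|E) = O(A)·[P(E|A)/P(E|¬A)], hence O(A) = O(A|E)/LR.
Posterior odds = 0.783/(1−0.783) = 3.6083. LR = 0.65/0.35 = 1.8571.
Prior odds = 3.6083/1.8571 = 1.9430, so P(A) = 1.9430/(1+1.9430) ≈ 0.66.

P(A) = 0.66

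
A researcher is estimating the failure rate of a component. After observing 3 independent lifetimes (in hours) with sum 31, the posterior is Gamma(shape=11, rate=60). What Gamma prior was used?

For an exponential likelihood with a Gamma(α, β) prior on the rate, n observations with total T give posterior Gamma(α+n, β+T).
So α = 11 − 3 = 8 and β = 60 − 31 = 29.

Gamma(shape=8, rate=29)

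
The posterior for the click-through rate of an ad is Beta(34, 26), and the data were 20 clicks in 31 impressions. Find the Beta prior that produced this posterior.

A Beta(a, b) prior with s successes and f failures in binomial data gives a Beta(a+s, b+f) posterior.
Subtract the data counts: 34−20=14, 26−11=15.

Beta(14, 15)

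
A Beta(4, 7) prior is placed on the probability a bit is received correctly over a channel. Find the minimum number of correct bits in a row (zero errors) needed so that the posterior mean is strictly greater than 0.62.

After k correct bits and 0 errors the posterior is Beta(4+k, 7), with mean (4+k)/(4+7+k).
Set (4+k)/(11+k) > 0.62 and solve: k > (0.62·11 − 4)/(1 − 0.62) = 7.421.
The smallest integer exceeding 7.421 is 8.

k = 8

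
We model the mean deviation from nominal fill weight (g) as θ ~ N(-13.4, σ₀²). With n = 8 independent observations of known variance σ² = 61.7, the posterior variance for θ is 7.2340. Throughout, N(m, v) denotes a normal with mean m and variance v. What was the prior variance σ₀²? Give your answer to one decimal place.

σ₀² = 116.6

Posterior precision equals prior precision plus data precision: 1/σ_n² = 1/σ₀² + n/σ².
So 1/σ₀² = 1/7.2340 − 8/61.7 = 0.138236 − 0.129660 = 0.008576.
Hence σ₀² = 1/0.008576 ≈ 116.6.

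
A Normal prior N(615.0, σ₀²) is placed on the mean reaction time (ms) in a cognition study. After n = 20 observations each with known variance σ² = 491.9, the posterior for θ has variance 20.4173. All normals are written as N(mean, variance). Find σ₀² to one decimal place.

σ₀² = 120.2

For the Normal–Normal model with known σ², precisions add: τ_n = τ₀ + n/σ².
So 1/σ₀² = 1/20.4173 − 20/491.9 = 0.048978 − 0.040659 = 0.008319.
Hence σ₀² = 1/0.008319 ≈ 120.2.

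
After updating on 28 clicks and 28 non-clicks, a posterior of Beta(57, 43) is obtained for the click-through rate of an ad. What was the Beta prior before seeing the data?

Beta(29, 15)

Beta is conjugate to the binomial likelihood: posterior = Beta(α+s, β+f).
Subtract the data counts: 57−28=29, 43−28=15.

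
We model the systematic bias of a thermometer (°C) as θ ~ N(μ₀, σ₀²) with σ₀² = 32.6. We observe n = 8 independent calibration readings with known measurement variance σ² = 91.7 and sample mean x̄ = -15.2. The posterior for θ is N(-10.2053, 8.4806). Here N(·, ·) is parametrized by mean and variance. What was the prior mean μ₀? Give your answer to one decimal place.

The posterior mean is a precision-weighted average: μ_n = (τ₀μ₀ + τ_data·x̄)/(τ₀+τ_data), with τ₀=1/σ₀² and τ_data=n/σ².
Here τ₀ = 1/32.6 = 0.030675 and τ_data = 8/91.7 = 0.087241, so τ_n = 0.117916.
Rearranging for μ₀: μ₀ = (μ_n·τ_n − τ_data·x̄)/τ₀ = (-10.2053·0.117916 − 0.087241·-15.2) / 0.030675 = 0.122695/0.030675 ≈ 4.0.

μ₀ = 4.0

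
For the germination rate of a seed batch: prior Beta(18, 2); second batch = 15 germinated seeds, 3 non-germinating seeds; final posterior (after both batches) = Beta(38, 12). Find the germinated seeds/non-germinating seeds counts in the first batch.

5 germinated seeds and 7 non-germinating seeds

Because Beta–binomial updating is additive in the counts, the combined data contributed (α_post−α_prior, β_post−β_prior) successes and failures.
Total across both batches: 38−18=20 germinated seeds, 12−2=10 non-germinating seeds.
Subtract the second batch: 20−15=5 germinated seeds and 10−3=7 non-germinating seeds.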